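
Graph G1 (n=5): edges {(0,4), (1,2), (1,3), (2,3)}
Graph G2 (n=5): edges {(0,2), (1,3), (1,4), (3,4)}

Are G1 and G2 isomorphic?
Yes, isomorphic

The graphs are isomorphic.
One valid mapping φ: V(G1) → V(G2): 0→0, 1→4, 2→1, 3→3, 4→2

Verify φ preserves adjacency — for each edge of G1, its image is an edge of G2:
  (0,4) → (φ(0),φ(4)) = (0,2) ∈ E(G2) ✓
  (1,2) → (φ(1),φ(2)) = (1,4) ∈ E(G2) ✓
  (1,3) → (φ(1),φ(3)) = (3,4) ∈ E(G2) ✓
  (2,3) → (φ(2),φ(3)) = (1,3) ∈ E(G2) ✓
All 4 edges of G1 map to edges of G2, and |E(G1)| = |E(G2)| = 4, so φ is a bijection on edges as well as vertices. Hence G1 ≅ G2.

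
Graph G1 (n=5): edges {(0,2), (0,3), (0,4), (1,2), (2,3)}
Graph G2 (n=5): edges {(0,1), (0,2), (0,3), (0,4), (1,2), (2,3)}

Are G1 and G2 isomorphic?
No, not isomorphic

The graphs are NOT isomorphic.

Counting edges: G1 has 5 edge(s); G2 has 6 edge(s).
Edge count is an isomorphism invariant (a bijection on vertices induces a bijection on edges), so differing edge counts rule out isomorphism.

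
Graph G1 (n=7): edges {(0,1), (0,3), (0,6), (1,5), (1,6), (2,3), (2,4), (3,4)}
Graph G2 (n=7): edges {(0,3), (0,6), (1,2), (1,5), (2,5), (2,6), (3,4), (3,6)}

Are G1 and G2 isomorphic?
Yes, isomorphic

The graphs are isomorphic.
One valid mapping φ: V(G1) → V(G2): 0→6, 1→3, 2→5, 3→2, 4→1, 5→4, 6→0

Verify φ preserves adjacency — for each edge of G1, its image is an edge of G2:
  (0,1) → (φ(0),φ(1)) = (3,6) ∈ E(G2) ✓
  (0,3) → (φ(0),φ(3)) = (2,6) ∈ E(G2) ✓
  (0,6) → (φ(0),φ(6)) = (0,6) ∈ E(G2) ✓
  (1,5) → (φ(1),φ(5)) = (3,4) ∈ E(G2) ✓
  (1,6) → (φ(1),φ(6)) = (0,3) ∈ E(G2) ✓
  (2,3) → (φ(2),φ(3)) = (2,5) ∈ E(G2) ✓
  (2,4) → (φ(2),φ(4)) = (1,5) ∈ E(G2) ✓
  (3,4) → (φ(3),φ(4)) = (1,2) ∈ E(G2) ✓
All 8 edges of G1 map to edges of G2, and |E(G1)| = |E(G2)| = 8, so φ is a bijection on edges as well as vertices. Hence G1 ≅ G2.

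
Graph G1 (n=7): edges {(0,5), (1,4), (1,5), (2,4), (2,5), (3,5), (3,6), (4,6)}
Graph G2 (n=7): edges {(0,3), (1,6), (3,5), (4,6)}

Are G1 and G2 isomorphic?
No, not isomorphic

The graphs are NOT isomorphic.

Connected components of G1: 1 component(s) with vertex sets [[0, 1, 2, 3, 4, 5, 6]], sizes [7].
Connected components of G2: 3 component(s) with vertex sets [[2], [0, 3, 5], [1, 4, 6]], sizes [1, 3, 3].
The number of connected components (and the multiset of component sizes) is an isomorphism invariant — an isomorphism maps each component of G1 bijectively onto a component of G2. Since G1 has 1 component(s) and G2 has 3, they cannot be isomorphic.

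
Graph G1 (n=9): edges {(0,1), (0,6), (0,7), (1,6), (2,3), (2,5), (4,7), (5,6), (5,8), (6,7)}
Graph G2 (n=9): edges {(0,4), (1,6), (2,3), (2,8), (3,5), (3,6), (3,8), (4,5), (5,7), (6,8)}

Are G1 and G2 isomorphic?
Yes, isomorphic

The graphs are isomorphic.
One valid mapping φ: V(G1) → V(G2): 0→8, 1→2, 2→4, 3→0, 4→1, 5→5, 6→3, 7→6, 8→7

Verify φ preserves adjacency — for each edge of G1, its image is an edge of G2:
  (0,1) → (φ(0),φ(1)) = (2,8) ∈ E(G2) ✓
  (0,6) → (φ(0),φ(6)) = (3,8) ∈ E(G2) ✓
  (0,7) → (φ(0),φ(7)) = (6,8) ∈ E(G2) ✓
  (1,6) → (φ(1),φ(6)) = (2,3) ∈ E(G2) ✓
  (2,3) → (φ(2),φ(3)) = (0,4) ∈ E(G2) ✓
  (2,5) → (φ(2),φ(5)) = (4,5) ∈ E(G2) ✓
  (4,7) → (φ(4),φ(7)) = (1,6) ∈ E(G2) ✓
  (5,6) → (φ(5),φ(6)) = (3,5) ∈ E(G2) ✓
  (5,8) → (φ(5),φ(8)) = (5,7) ∈ E(G2) ✓
  (6,7) → (φ(6),φ(7)) = (3,6) ∈ E(G2) ✓
All 10 edges of G1 map to edges of G2, and |E(G1)| = |E(G2)| = 10, so φ is a bijection on edges as well as vertices. Hence G1 ≅ G2.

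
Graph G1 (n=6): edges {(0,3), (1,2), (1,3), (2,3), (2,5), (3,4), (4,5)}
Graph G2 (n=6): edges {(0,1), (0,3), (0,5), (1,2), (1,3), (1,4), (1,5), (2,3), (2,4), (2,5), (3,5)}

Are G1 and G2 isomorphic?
No, not isomorphic

The graphs are NOT isomorphic.

Counting triangles (3-cliques): G1 has 1, G2 has 8.
Triangle count is an isomorphism invariant, so differing triangle counts rule out isomorphism.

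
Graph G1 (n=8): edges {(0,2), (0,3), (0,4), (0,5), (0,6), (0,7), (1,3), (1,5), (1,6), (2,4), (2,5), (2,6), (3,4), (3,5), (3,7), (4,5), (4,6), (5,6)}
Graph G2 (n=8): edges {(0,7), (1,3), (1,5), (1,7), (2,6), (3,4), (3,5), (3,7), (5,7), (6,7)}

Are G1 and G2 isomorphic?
No, not isomorphic

The graphs are NOT isomorphic.

Degrees in G1: deg(0)=6, deg(1)=3, deg(2)=4, deg(3)=5, deg(4)=5, deg(5)=6, deg(6)=5, deg(7)=2.
Sorted degree sequence of G1: [6, 6, 5, 5, 5, 4, 3, 2].
Degrees in G2: deg(0)=1, deg(1)=3, deg(2)=1, deg(3)=4, deg(4)=1, deg(5)=3, deg(6)=2, deg(7)=5.
Sorted degree sequence of G2: [5, 4, 3, 3, 2, 1, 1, 1].
The (sorted) degree sequence is an isomorphism invariant, so since G1 and G2 have different degree sequences they cannot be isomorphic.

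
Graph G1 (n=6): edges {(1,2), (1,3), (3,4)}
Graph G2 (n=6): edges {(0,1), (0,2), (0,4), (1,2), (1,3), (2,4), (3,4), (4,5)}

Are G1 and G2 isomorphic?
No, not isomorphic

The graphs are NOT isomorphic.

Connected components of G1: 3 component(s) with vertex sets [[0], [5], [1, 2, 3, 4]], sizes [1, 1, 4].
Connected components of G2: 1 component(s) with vertex sets [[0, 1, 2, 3, 4, 5]], sizes [6].
The number of connected components (and the multiset of component sizes) is an isomorphism invariant — an isomorphism maps each component of G1 bijectively onto a component of G2. Since G1 has 3 component(s) and G2 has 1, they cannot be isomorphic.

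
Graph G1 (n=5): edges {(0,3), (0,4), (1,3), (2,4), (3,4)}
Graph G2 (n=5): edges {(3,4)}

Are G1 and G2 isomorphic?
No, not isomorphic

The graphs are NOT isomorphic.

Connected components of G1: 1 component(s) with vertex sets [[0, 1, 2, 3, 4]], sizes [5].
Connected components of G2: 4 component(s) with vertex sets [[0], [1], [2], [3, 4]], sizes [1, 1, 1, 2].
The number of connected components (and the multiset of component sizes) is an isomorphism invariant — an isomorphism maps each component of G1 bijectively onto a component of G2. Since G1 has 1 component(s) and G2 has 4, they cannot be isomorphic.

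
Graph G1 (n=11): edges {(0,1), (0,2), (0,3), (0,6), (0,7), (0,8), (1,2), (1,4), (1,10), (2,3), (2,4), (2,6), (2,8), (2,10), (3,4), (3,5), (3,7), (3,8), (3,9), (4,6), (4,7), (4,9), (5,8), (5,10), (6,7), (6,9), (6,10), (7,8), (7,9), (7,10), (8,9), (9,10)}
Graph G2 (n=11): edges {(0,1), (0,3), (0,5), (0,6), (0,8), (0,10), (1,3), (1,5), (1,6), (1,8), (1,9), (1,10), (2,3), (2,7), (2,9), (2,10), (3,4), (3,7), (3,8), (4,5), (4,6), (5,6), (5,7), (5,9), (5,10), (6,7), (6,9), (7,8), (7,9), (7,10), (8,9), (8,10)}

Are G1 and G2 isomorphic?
Yes, isomorphic

The graphs are isomorphic.
One valid mapping φ: V(G1) → V(G2): 0→9, 1→2, 2→7, 3→5, 4→10, 5→4, 6→8, 7→1, 8→6, 9→0, 10→3

Verify φ preserves adjacency — for each edge of G1, its image is an edge of G2:
  (0,1) → (φ(0),φ(1)) = (2,9) ∈ E(G2) ✓
  (0,2) → (φ(0),φ(2)) = (7,9) ∈ E(G2) ✓
  (0,3) → (φ(0),φ(3)) = (5,9) ∈ E(G2) ✓
  (0,6) → (φ(0),φ(6)) = (8,9) ∈ E(G2) ✓
  (0,7) → (φ(0),φ(7)) = (1,9) ∈ E(G2) ✓
  (0,8) → (φ(0),φ(8)) = (6,9) ∈ E(G2) ✓
  (1,2) → (φ(1),φ(2)) = (2,7) ∈ E(G2) ✓
  (1,4) → (φ(1),φ(4)) = (2,10) ∈ E(G2) ✓
  (1,10) → (φ(1),φ(10)) = (2,3) ∈ E(G2) ✓
  (2,3) → (φ(2),φ(3)) = (5,7) ∈ E(G2) ✓
  (2,4) → (φ(2),φ(4)) = (7,10) ∈ E(G2) ✓
  (2,6) → (φ(2),φ(6)) = (7,8) ∈ E(G2) ✓
  (2,8) → (φ(2),φ(8)) = (6,7) ∈ E(G2) ✓
  (2,10) → (φ(2),φ(10)) = (3,7) ∈ E(G2) ✓
  (3,4) → (φ(3),φ(4)) = (5,10) ∈ E(G2) ✓
  (3,5) → (φ(3),φ(5)) = (4,5) ∈ E(G2) ✓
  (3,7) → (φ(3),φ(7)) = (1,5) ∈ E(G2) ✓
  (3,8) → (φ(3),φ(8)) = (5,6) ∈ E(G2) ✓
  (3,9) → (φ(3),φ(9)) = (0,5) ∈ E(G2) ✓
  (4,6) → (φ(4),φ(6)) = (8,10) ∈ E(G2) ✓
  (4,7) → (φ(4),φ(7)) = (1,10) ∈ E(G2) ✓
  (4,9) → (φ(4),φ(9)) = (0,10) ∈ E(G2) ✓
  (5,8) → (φ(5),φ(8)) = (4,6) ∈ E(G2) ✓
  (5,10) → (φ(5),φ(10)) = (3,4) ∈ E(G2) ✓
  (6,7) → (φ(6),φ(7)) = (1,8) ∈ E(G2) ✓
  (6,9) → (φ(6),φ(9)) = (0,8) ∈ E(G2) ✓
  (6,10) → (φ(6),φ(10)) = (3,8) ∈ E(G2) ✓
  (7,8) → (φ(7),φ(8)) = (1,6) ∈ E(G2) ✓
  (7,9) → (φ(7),φ(9)) = (0,1) ∈ E(G2) ✓
  (7,10) → (φ(7),φ(10)) = (1,3) ∈ E(G2) ✓
  (8,9) → (φ(8),φ(9)) = (0,6) ∈ E(G2) ✓
  (9,10) → (φ(9),φ(10)) = (0,3) ∈ E(G2) ✓
All 32 edges of G1 map to edges of G2, and |E(G1)| = |E(G2)| = 32, so φ is a bijection on edges as well as vertices. Hence G1 ≅ G2.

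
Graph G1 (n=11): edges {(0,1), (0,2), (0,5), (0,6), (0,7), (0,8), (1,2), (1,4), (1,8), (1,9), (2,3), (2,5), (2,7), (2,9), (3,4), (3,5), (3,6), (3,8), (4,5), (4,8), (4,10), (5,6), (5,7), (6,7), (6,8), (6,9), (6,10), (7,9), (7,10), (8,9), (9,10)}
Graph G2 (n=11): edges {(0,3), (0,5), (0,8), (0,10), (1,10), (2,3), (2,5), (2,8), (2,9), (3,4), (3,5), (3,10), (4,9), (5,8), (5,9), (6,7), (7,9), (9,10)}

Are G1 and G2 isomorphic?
No, not isomorphic

The graphs are NOT isomorphic.

Degrees in G1: deg(0)=6, deg(1)=5, deg(2)=6, deg(3)=5, deg(4)=5, deg(5)=6, deg(6)=7, deg(7)=6, deg(8)=6, deg(9)=6, deg(10)=4.
Sorted degree sequence of G1: [7, 6, 6, 6, 6, 6, 6, 5, 5, 5, 4].
Degrees in G2: deg(0)=4, deg(1)=1, deg(2)=4, deg(3)=5, deg(4)=2, deg(5)=5, deg(6)=1, deg(7)=2, deg(8)=3, deg(9)=5, deg(10)=4.
Sorted degree sequence of G2: [5, 5, 5, 4, 4, 4, 3, 2, 2, 1, 1].
The (sorted) degree sequence is an isomorphism invariant, so since G1 and G2 have different degree sequences they cannot be isomorphic.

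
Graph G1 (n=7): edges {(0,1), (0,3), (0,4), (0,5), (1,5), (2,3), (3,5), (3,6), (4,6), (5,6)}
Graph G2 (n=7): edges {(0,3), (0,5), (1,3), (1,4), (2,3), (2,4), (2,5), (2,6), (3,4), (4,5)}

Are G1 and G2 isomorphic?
Yes, isomorphic

The graphs are isomorphic.
One valid mapping φ: V(G1) → V(G2): 0→3, 1→1, 2→6, 3→2, 4→0, 5→4, 6→5

Verify φ preserves adjacency — for each edge of G1, its image is an edge of G2:
  (0,1) → (φ(0),φ(1)) = (1,3) ∈ E(G2) ✓
  (0,3) → (φ(0),φ(3)) = (2,3) ∈ E(G2) ✓
  (0,4) → (φ(0),φ(4)) = (0,3) ∈ E(G2) ✓
  (0,5) → (φ(0),φ(5)) = (3,4) ∈ E(G2) ✓
  (1,5) → (φ(1),φ(5)) = (1,4) ∈ E(G2) ✓
  (2,3) → (φ(2),φ(3)) = (2,6) ∈ E(G2) ✓
  (3,5) → (φ(3),φ(5)) = (2,4) ∈ E(G2) ✓
  (3,6) → (φ(3),φ(6)) = (2,5) ∈ E(G2) ✓
  (4,6) → (φ(4),φ(6)) = (0,5) ∈ E(G2) ✓
  (5,6) → (φ(5),φ(6)) = (4,5) ∈ E(G2) ✓
All 10 edges of G1 map to edges of G2, and |E(G1)| = |E(G2)| = 10, so φ is a bijection on edges as well as vertices. Hence G1 ≅ G2.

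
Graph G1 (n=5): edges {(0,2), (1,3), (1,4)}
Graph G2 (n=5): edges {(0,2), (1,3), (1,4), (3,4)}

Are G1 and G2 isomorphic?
No, not isomorphic

The graphs are NOT isomorphic.

Counting edges: G1 has 3 edge(s); G2 has 4 edge(s).
Edge count is an isomorphism invariant (a bijection on vertices induces a bijection on edges), so differing edge counts rule out isomorphism.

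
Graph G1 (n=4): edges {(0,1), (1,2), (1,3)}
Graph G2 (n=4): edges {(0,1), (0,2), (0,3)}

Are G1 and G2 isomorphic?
Yes, isomorphic

The graphs are isomorphic.
One valid mapping φ: V(G1) → V(G2): 0→2, 1→0, 2→3, 3→1

Verify φ preserves adjacency — for each edge of G1, its image is an edge of G2:
  (0,1) → (φ(0),φ(1)) = (0,2) ∈ E(G2) ✓
  (1,2) → (φ(1),φ(2)) = (0,3) ∈ E(G2) ✓
  (1,3) → (φ(1),φ(3)) = (0,1) ∈ E(G2) ✓
All 3 edges of G1 map to edges of G2, and |E(G1)| = |E(G2)| = 3, so φ is a bijection on edges as well as vertices. Hence G1 ≅ G2.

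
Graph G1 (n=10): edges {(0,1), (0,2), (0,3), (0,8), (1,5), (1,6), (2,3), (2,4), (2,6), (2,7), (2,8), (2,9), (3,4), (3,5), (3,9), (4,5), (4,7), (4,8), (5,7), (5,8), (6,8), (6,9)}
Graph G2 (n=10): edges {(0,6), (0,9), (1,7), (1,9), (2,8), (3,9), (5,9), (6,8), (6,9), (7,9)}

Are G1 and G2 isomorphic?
No, not isomorphic

The graphs are NOT isomorphic.

Connected components of G1: 1 component(s) with vertex sets [[0, 1, 2, 3, 4, 5, 6, 7, 8, 9]], sizes [10].
Connected components of G2: 2 component(s) with vertex sets [[4], [0, 1, 2, 3, 5, 6, 7, 8, 9]], sizes [1, 9].
The number of connected components (and the multiset of component sizes) is an isomorphism invariant — an isomorphism maps each component of G1 bijectively onto a component of G2. Since G1 has 1 component(s) and G2 has 2, they cannot be isomorphic.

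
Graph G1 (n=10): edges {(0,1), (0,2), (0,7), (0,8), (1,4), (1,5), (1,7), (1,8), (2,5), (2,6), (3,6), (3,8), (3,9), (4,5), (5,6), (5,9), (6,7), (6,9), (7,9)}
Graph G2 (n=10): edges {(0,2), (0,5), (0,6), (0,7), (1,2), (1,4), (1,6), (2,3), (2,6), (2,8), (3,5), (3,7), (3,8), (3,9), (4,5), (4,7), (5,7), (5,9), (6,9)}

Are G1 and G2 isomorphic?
Yes, isomorphic

The graphs are isomorphic.
One valid mapping φ: V(G1) → V(G2): 0→6, 1→2, 2→9, 3→4, 4→8, 5→3, 6→5, 7→0, 8→1, 9→7

Verify φ preserves adjacency — for each edge of G1, its image is an edge of G2:
  (0,1) → (φ(0),φ(1)) = (2,6) ∈ E(G2) ✓
  (0,2) → (φ(0),φ(2)) = (6,9) ∈ E(G2) ✓
  (0,7) → (φ(0),φ(7)) = (0,6) ∈ E(G2) ✓
  (0,8) → (φ(0),φ(8)) = (1,6) ∈ E(G2) ✓
  (1,4) → (φ(1),φ(4)) = (2,8) ∈ E(G2) ✓
  (1,5) → (φ(1),φ(5)) = (2,3) ∈ E(G2) ✓
  (1,7) → (φ(1),φ(7)) = (0,2) ∈ E(G2) ✓
  (1,8) → (φ(1),φ(8)) = (1,2) ∈ E(G2) ✓
  (2,5) → (φ(2),φ(5)) = (3,9) ∈ E(G2) ✓
  (2,6) → (φ(2),φ(6)) = (5,9) ∈ E(G2) ✓
  (3,6) → (φ(3),φ(6)) = (4,5) ∈ E(G2) ✓
  (3,8) → (φ(3),φ(8)) = (1,4) ∈ E(G2) ✓
  (3,9) → (φ(3),φ(9)) = (4,7) ∈ E(G2) ✓
  (4,5) → (φ(4),φ(5)) = (3,8) ∈ E(G2) ✓
  (5,6) → (φ(5),φ(6)) = (3,5) ∈ E(G2) ✓
  (5,9) → (φ(5),φ(9)) = (3,7) ∈ E(G2) ✓
  (6,7) → (φ(6),φ(7)) = (0,5) ∈ E(G2) ✓
  (6,9) → (φ(6),φ(9)) = (5,7) ∈ E(G2) ✓
  (7,9) → (φ(7),φ(9)) = (0,7) ∈ E(G2) ✓
All 19 edges of G1 map to edges of G2, and |E(G1)| = |E(G2)| = 19, so φ is a bijection on edges as well as vertices. Hence G1 ≅ G2.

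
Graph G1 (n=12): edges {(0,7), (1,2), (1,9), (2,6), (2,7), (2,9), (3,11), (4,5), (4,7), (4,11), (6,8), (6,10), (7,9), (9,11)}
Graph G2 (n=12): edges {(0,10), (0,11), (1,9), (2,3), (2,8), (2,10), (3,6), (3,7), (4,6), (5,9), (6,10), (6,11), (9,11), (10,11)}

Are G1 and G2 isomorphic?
Yes, isomorphic

The graphs are isomorphic.
One valid mapping φ: V(G1) → V(G2): 0→4, 1→0, 2→11, 3→8, 4→3, 5→7, 6→9, 7→6, 8→1, 9→10, 10→5, 11→2

Verify φ preserves adjacency — for each edge of G1, its image is an edge of G2:
  (0,7) → (φ(0),φ(7)) = (4,6) ∈ E(G2) ✓
  (1,2) → (φ(1),φ(2)) = (0,11) ∈ E(G2) ✓
  (1,9) → (φ(1),φ(9)) = (0,10) ∈ E(G2) ✓
  (2,6) → (φ(2),φ(6)) = (9,11) ∈ E(G2) ✓
  (2,7) → (φ(2),φ(7)) = (6,11) ∈ E(G2) ✓
  (2,9) → (φ(2),φ(9)) = (10,11) ∈ E(G2) ✓
  (3,11) → (φ(3),φ(11)) = (2,8) ∈ E(G2) ✓
  (4,5) → (φ(4),φ(5)) = (3,7) ∈ E(G2) ✓
  (4,7) → (φ(4),φ(7)) = (3,6) ∈ E(G2) ✓
  (4,11) → (φ(4),φ(11)) = (2,3) ∈ E(G2) ✓
  (6,8) → (φ(6),φ(8)) = (1,9) ∈ E(G2) ✓
  (6,10) → (φ(6),φ(10)) = (5,9) ∈ E(G2) ✓
  (7,9) → (φ(7),φ(9)) = (6,10) ∈ E(G2) ✓
  (9,11) → (φ(9),φ(11)) = (2,10) ∈ E(G2) ✓
All 14 edges of G1 map to edges of G2, and |E(G1)| = |E(G2)| = 14, so φ is a bijection on edges as well as vertices. Hence G1 ≅ G2.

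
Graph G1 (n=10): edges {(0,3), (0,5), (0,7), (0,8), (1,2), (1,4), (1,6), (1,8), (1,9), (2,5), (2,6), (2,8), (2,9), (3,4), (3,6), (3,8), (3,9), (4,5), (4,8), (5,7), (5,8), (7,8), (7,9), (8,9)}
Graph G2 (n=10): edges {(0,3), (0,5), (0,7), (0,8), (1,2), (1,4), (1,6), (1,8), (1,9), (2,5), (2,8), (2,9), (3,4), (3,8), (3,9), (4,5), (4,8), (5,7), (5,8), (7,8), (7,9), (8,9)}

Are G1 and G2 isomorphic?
No, not isomorphic

The graphs are NOT isomorphic.

Counting edges: G1 has 24 edge(s); G2 has 22 edge(s).
Edge count is an isomorphism invariant (a bijection on vertices induces a bijection on edges), so differing edge counts rule out isomorphism.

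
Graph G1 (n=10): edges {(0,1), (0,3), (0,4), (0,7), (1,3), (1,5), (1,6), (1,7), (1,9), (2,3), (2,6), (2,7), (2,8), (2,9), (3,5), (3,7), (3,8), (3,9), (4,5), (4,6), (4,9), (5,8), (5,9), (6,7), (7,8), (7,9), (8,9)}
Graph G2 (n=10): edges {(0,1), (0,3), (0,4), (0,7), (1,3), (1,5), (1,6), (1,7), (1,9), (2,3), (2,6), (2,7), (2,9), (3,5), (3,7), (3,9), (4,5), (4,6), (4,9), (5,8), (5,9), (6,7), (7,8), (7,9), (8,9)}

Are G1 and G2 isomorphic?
No, not isomorphic

The graphs are NOT isomorphic.

Counting edges: G1 has 27 edge(s); G2 has 25 edge(s).
Edge count is an isomorphism invariant (a bijection on vertices induces a bijection on edges), so differing edge counts rule out isomorphism.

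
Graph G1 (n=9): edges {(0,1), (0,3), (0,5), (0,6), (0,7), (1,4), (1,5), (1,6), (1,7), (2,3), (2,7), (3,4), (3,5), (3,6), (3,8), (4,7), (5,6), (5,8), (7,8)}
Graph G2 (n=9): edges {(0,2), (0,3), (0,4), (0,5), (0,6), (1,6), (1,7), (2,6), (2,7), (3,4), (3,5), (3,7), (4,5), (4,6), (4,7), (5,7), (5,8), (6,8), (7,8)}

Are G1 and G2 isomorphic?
Yes, isomorphic

The graphs are isomorphic.
One valid mapping φ: V(G1) → V(G2): 0→4, 1→0, 2→1, 3→7, 4→2, 5→5, 6→3, 7→6, 8→8

Verify φ preserves adjacency — for each edge of G1, its image is an edge of G2:
  (0,1) → (φ(0),φ(1)) = (0,4) ∈ E(G2) ✓
  (0,3) → (φ(0),φ(3)) = (4,7) ∈ E(G2) ✓
  (0,5) → (φ(0),φ(5)) = (4,5) ∈ E(G2) ✓
  (0,6) → (φ(0),φ(6)) = (3,4) ∈ E(G2) ✓
  (0,7) → (φ(0),φ(7)) = (4,6) ∈ E(G2) ✓
  (1,4) → (φ(1),φ(4)) = (0,2) ∈ E(G2) ✓
  (1,5) → (φ(1),φ(5)) = (0,5) ∈ E(G2) ✓
  (1,6) → (φ(1),φ(6)) = (0,3) ∈ E(G2) ✓
  (1,7) → (φ(1),φ(7)) = (0,6) ∈ E(G2) ✓
  (2,3) → (φ(2),φ(3)) = (1,7) ∈ E(G2) ✓
  (2,7) → (φ(2),φ(7)) = (1,6) ∈ E(G2) ✓
  (3,4) → (φ(3),φ(4)) = (2,7) ∈ E(G2) ✓
  (3,5) → (φ(3),φ(5)) = (5,7) ∈ E(G2) ✓
  (3,6) → (φ(3),φ(6)) = (3,7) ∈ E(G2) ✓
  (3,8) → (φ(3),φ(8)) = (7,8) ∈ E(G2) ✓
  (4,7) → (φ(4),φ(7)) = (2,6) ∈ E(G2) ✓
  (5,6) → (φ(5),φ(6)) = (3,5) ∈ E(G2) ✓
  (5,8) → (φ(5),φ(8)) = (5,8) ∈ E(G2) ✓
  (7,8) → (φ(7),φ(8)) = (6,8) ∈ E(G2) ✓
All 19 edges of G1 map to edges of G2, and |E(G1)| = |E(G2)| = 19, so φ is a bijection on edges as well as vertices. Hence G1 ≅ G2.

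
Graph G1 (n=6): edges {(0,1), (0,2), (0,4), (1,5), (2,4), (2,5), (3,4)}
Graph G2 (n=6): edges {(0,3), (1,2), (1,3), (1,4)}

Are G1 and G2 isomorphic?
No, not isomorphic

The graphs are NOT isomorphic.

Counting triangles (3-cliques): G1 has 1, G2 has 0.
Triangle count is an isomorphism invariant, so differing triangle counts rule out isomorphism.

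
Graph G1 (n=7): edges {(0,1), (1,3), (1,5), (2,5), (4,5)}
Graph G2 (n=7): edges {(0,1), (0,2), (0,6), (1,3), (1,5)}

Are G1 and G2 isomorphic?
Yes, isomorphic

The graphs are isomorphic.
One valid mapping φ: V(G1) → V(G2): 0→5, 1→1, 2→2, 3→3, 4→6, 5→0, 6→4

Verify φ preserves adjacency — for each edge of G1, its image is an edge of G2:
  (0,1) → (φ(0),φ(1)) = (1,5) ∈ E(G2) ✓
  (1,3) → (φ(1),φ(3)) = (1,3) ∈ E(G2) ✓
  (1,5) → (φ(1),φ(5)) = (0,1) ∈ E(G2) ✓
  (2,5) → (φ(2),φ(5)) = (0,2) ∈ E(G2) ✓
  (4,5) → (φ(4),φ(5)) = (0,6) ∈ E(G2) ✓
All 5 edges of G1 map to edges of G2, and |E(G1)| = |E(G2)| = 5, so φ is a bijection on edges as well as vertices. Hence G1 ≅ G2.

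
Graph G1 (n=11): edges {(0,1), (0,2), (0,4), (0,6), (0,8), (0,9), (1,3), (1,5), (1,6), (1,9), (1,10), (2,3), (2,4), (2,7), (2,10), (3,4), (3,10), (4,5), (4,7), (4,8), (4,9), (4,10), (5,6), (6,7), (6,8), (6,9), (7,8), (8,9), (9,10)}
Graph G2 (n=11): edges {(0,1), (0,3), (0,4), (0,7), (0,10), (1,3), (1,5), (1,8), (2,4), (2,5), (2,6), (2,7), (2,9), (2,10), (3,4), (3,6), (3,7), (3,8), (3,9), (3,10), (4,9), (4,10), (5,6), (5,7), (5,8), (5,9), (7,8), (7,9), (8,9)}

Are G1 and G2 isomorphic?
Yes, isomorphic

The graphs are isomorphic.
One valid mapping φ: V(G1) → V(G2): 0→7, 1→2, 2→0, 3→10, 4→3, 5→6, 6→5, 7→1, 8→8, 9→9, 10→4

Verify φ preserves adjacency — for each edge of G1, its image is an edge of G2:
  (0,1) → (φ(0),φ(1)) = (2,7) ∈ E(G2) ✓
  (0,2) → (φ(0),φ(2)) = (0,7) ∈ E(G2) ✓
  (0,4) → (φ(0),φ(4)) = (3,7) ∈ E(G2) ✓
  (0,6) → (φ(0),φ(6)) = (5,7) ∈ E(G2) ✓
  (0,8) → (φ(0),φ(8)) = (7,8) ∈ E(G2) ✓
  (0,9) → (φ(0),φ(9)) = (7,9) ∈ E(G2) ✓
  (1,3) → (φ(1),φ(3)) = (2,10) ∈ E(G2) ✓
  (1,5) → (φ(1),φ(5)) = (2,6) ∈ E(G2) ✓
  (1,6) → (φ(1),φ(6)) = (2,5) ∈ E(G2) ✓
  (1,9) → (φ(1),φ(9)) = (2,9) ∈ E(G2) ✓
  (1,10) → (φ(1),φ(10)) = (2,4) ∈ E(G2) ✓
  (2,3) → (φ(2),φ(3)) = (0,10) ∈ E(G2) ✓
  (2,4) → (φ(2),φ(4)) = (0,3) ∈ E(G2) ✓
  (2,7) → (φ(2),φ(7)) = (0,1) ∈ E(G2) ✓
  (2,10) → (φ(2),φ(10)) = (0,4) ∈ E(G2) ✓
  (3,4) → (φ(3),φ(4)) = (3,10) ∈ E(G2) ✓
  (3,10) → (φ(3),φ(10)) = (4,10) ∈ E(G2) ✓
  (4,5) → (φ(4),φ(5)) = (3,6) ∈ E(G2) ✓
  (4,7) → (φ(4),φ(7)) = (1,3) ∈ E(G2) ✓
  (4,8) → (φ(4),φ(8)) = (3,8) ∈ E(G2) ✓
  (4,9) → (φ(4),φ(9)) = (3,9) ∈ E(G2) ✓
  (4,10) → (φ(4),φ(10)) = (3,4) ∈ E(G2) ✓
  (5,6) → (φ(5),φ(6)) = (5,6) ∈ E(G2) ✓
  (6,7) → (φ(6),φ(7)) = (1,5) ∈ E(G2) ✓
  (6,8) → (φ(6),φ(8)) = (5,8) ∈ E(G2) ✓
  (6,9) → (φ(6),φ(9)) = (5,9) ∈ E(G2) ✓
  (7,8) → (φ(7),φ(8)) = (1,8) ∈ E(G2) ✓
  (8,9) → (φ(8),φ(9)) = (8,9) ∈ E(G2) ✓
  (9,10) → (φ(9),φ(10)) = (4,9) ∈ E(G2) ✓
All 29 edges of G1 map to edges of G2, and |E(G1)| = |E(G2)| = 29, so φ is a bijection on edges as well as vertices. Hence G1 ≅ G2.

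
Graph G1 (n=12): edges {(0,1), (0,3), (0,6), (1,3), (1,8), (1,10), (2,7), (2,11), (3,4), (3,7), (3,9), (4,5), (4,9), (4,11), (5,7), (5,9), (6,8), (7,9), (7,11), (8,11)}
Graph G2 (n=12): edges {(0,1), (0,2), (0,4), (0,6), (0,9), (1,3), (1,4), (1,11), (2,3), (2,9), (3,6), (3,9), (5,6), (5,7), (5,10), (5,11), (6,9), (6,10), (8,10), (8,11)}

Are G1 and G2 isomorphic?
Yes, isomorphic

The graphs are isomorphic.
One valid mapping φ: V(G1) → V(G2): 0→10, 1→5, 2→4, 3→6, 4→3, 5→2, 6→8, 7→0, 8→11, 9→9, 10→7, 11→1

Verify φ preserves adjacency — for each edge of G1, its image is an edge of G2:
  (0,1) → (φ(0),φ(1)) = (5,10) ∈ E(G2) ✓
  (0,3) → (φ(0),φ(3)) = (6,10) ∈ E(G2) ✓
  (0,6) → (φ(0),φ(6)) = (8,10) ∈ E(G2) ✓
  (1,3) → (φ(1),φ(3)) = (5,6) ∈ E(G2) ✓
  (1,8) → (φ(1),φ(8)) = (5,11) ∈ E(G2) ✓
  (1,10) → (φ(1),φ(10)) = (5,7) ∈ E(G2) ✓
  (2,7) → (φ(2),φ(7)) = (0,4) ∈ E(G2) ✓
  (2,11) → (φ(2),φ(11)) = (1,4) ∈ E(G2) ✓
  (3,4) → (φ(3),φ(4)) = (3,6) ∈ E(G2) ✓
  (3,7) → (φ(3),φ(7)) = (0,6) ∈ E(G2) ✓
  (3,9) → (φ(3),φ(9)) = (6,9) ∈ E(G2) ✓
  (4,5) → (φ(4),φ(5)) = (2,3) ∈ E(G2) ✓
  (4,9) → (φ(4),φ(9)) = (3,9) ∈ E(G2) ✓
  (4,11) → (φ(4),φ(11)) = (1,3) ∈ E(G2) ✓
  (5,7) → (φ(5),φ(7)) = (0,2) ∈ E(G2) ✓
  (5,9) → (φ(5),φ(9)) = (2,9) ∈ E(G2) ✓
  (6,8) → (φ(6),φ(8)) = (8,11) ∈ E(G2) ✓
  (7,9) → (φ(7),φ(9)) = (0,9) ∈ E(G2) ✓
  (7,11) → (φ(7),φ(11)) = (0,1) ∈ E(G2) ✓
  (8,11) → (φ(8),φ(11)) = (1,11) ∈ E(G2) ✓
All 20 edges of G1 map to edges of G2, and |E(G1)| = |E(G2)| = 20, so φ is a bijection on edges as well as vertices. Hence G1 ≅ G2.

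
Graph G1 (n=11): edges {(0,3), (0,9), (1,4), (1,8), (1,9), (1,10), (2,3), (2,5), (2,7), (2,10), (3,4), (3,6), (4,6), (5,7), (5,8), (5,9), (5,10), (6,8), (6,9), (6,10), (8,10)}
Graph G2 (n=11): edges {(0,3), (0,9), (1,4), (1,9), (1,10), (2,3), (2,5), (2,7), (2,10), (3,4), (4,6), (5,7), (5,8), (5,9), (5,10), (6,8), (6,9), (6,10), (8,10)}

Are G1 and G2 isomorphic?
No, not isomorphic

The graphs are NOT isomorphic.

Counting edges: G1 has 21 edge(s); G2 has 19 edge(s).
Edge count is an isomorphism invariant (a bijection on vertices induces a bijection on edges), so differing edge counts rule out isomorphism.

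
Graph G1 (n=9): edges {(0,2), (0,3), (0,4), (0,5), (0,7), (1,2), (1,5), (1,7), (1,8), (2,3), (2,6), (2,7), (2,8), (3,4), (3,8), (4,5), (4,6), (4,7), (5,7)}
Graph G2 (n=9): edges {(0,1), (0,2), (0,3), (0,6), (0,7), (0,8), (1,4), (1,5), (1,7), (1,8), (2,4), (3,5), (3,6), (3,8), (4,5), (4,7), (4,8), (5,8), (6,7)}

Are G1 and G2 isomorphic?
Yes, isomorphic

The graphs are isomorphic.
One valid mapping φ: V(G1) → V(G2): 0→1, 1→3, 2→0, 3→7, 4→4, 5→5, 6→2, 7→8, 8→6

Verify φ preserves adjacency — for each edge of G1, its image is an edge of G2:
  (0,2) → (φ(0),φ(2)) = (0,1) ∈ E(G2) ✓
  (0,3) → (φ(0),φ(3)) = (1,7) ∈ E(G2) ✓
  (0,4) → (φ(0),φ(4)) = (1,4) ∈ E(G2) ✓
  (0,5) → (φ(0),φ(5)) = (1,5) ∈ E(G2) ✓
  (0,7) → (φ(0),φ(7)) = (1,8) ∈ E(G2) ✓
  (1,2) → (φ(1),φ(2)) = (0,3) ∈ E(G2) ✓
  (1,5) → (φ(1),φ(5)) = (3,5) ∈ E(G2) ✓
  (1,7) → (φ(1),φ(7)) = (3,8) ∈ E(G2) ✓
  (1,8) → (φ(1),φ(8)) = (3,6) ∈ E(G2) ✓
  (2,3) → (φ(2),φ(3)) = (0,7) ∈ E(G2) ✓
  (2,6) → (φ(2),φ(6)) = (0,2) ∈ E(G2) ✓
  (2,7) → (φ(2),φ(7)) = (0,8) ∈ E(G2) ✓
  (2,8) → (φ(2),φ(8)) = (0,6) ∈ E(G2) ✓
  (3,4) → (φ(3),φ(4)) = (4,7) ∈ E(G2) ✓
  (3,8) → (φ(3),φ(8)) = (6,7) ∈ E(G2) ✓
  (4,5) → (φ(4),φ(5)) = (4,5) ∈ E(G2) ✓
  (4,6) → (φ(4),φ(6)) = (2,4) ∈ E(G2) ✓
  (4,7) → (φ(4),φ(7)) = (4,8) ∈ E(G2) ✓
  (5,7) → (φ(5),φ(7)) = (5,8) ∈ E(G2) ✓
All 19 edges of G1 map to edges of G2, and |E(G1)| = |E(G2)| = 19, so φ is a bijection on edges as well as vertices. Hence G1 ≅ G2.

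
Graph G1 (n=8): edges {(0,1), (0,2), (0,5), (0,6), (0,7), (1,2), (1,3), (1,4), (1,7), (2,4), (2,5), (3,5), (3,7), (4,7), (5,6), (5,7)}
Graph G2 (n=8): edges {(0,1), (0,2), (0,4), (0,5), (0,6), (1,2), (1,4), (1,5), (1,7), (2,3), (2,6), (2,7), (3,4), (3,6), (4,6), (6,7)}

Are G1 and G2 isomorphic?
Yes, isomorphic

The graphs are isomorphic.
One valid mapping φ: V(G1) → V(G2): 0→0, 1→6, 2→4, 3→7, 4→3, 5→1, 6→5, 7→2

Verify φ preserves adjacency — for each edge of G1, its image is an edge of G2:
  (0,1) → (φ(0),φ(1)) = (0,6) ∈ E(G2) ✓
  (0,2) → (φ(0),φ(2)) = (0,4) ∈ E(G2) ✓
  (0,5) → (φ(0),φ(5)) = (0,1) ∈ E(G2) ✓
  (0,6) → (φ(0),φ(6)) = (0,5) ∈ E(G2) ✓
  (0,7) → (φ(0),φ(7)) = (0,2) ∈ E(G2) ✓
  (1,2) → (φ(1),φ(2)) = (4,6) ∈ E(G2) ✓
  (1,3) → (φ(1),φ(3)) = (6,7) ∈ E(G2) ✓
  (1,4) → (φ(1),φ(4)) = (3,6) ∈ E(G2) ✓
  (1,7) → (φ(1),φ(7)) = (2,6) ∈ E(G2) ✓
  (2,4) → (φ(2),φ(4)) = (3,4) ∈ E(G2) ✓
  (2,5) → (φ(2),φ(5)) = (1,4) ∈ E(G2) ✓
  (3,5) → (φ(3),φ(5)) = (1,7) ∈ E(G2) ✓
  (3,7) → (φ(3),φ(7)) = (2,7) ∈ E(G2) ✓
  (4,7) → (φ(4),φ(7)) = (2,3) ∈ E(G2) ✓
  (5,6) → (φ(5),φ(6)) = (1,5) ∈ E(G2) ✓
  (5,7) → (φ(5),φ(7)) = (1,2) ∈ E(G2) ✓
All 16 edges of G1 map to edges of G2, and |E(G1)| = |E(G2)| = 16, so φ is a bijection on edges as well as vertices. Hence G1 ≅ G2.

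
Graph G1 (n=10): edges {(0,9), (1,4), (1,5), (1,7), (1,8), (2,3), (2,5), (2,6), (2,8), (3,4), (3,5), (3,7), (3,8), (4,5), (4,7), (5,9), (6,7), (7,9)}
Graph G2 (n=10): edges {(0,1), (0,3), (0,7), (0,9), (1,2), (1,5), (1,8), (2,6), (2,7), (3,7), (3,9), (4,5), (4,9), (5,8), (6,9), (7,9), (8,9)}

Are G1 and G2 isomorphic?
No, not isomorphic

The graphs are NOT isomorphic.

Counting triangles (3-cliques): G1 has 6, G2 has 5.
Triangle count is an isomorphism invariant, so differing triangle counts rule out isomorphism.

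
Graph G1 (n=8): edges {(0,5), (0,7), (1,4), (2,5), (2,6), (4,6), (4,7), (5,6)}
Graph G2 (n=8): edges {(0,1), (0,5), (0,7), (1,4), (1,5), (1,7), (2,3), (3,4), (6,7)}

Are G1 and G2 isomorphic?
No, not isomorphic

The graphs are NOT isomorphic.

Degrees in G1: deg(0)=2, deg(1)=1, deg(2)=2, deg(3)=0, deg(4)=3, deg(5)=3, deg(6)=3, deg(7)=2.
Sorted degree sequence of G1: [3, 3, 3, 2, 2, 2, 1, 0].
Degrees in G2: deg(0)=3, deg(1)=4, deg(2)=1, deg(3)=2, deg(4)=2, deg(5)=2, deg(6)=1, deg(7)=3.
Sorted degree sequence of G2: [4, 3, 3, 2, 2, 2, 1, 1].
The (sorted) degree sequence is an isomorphism invariant, so since G1 and G2 have different degree sequences they cannot be isomorphic.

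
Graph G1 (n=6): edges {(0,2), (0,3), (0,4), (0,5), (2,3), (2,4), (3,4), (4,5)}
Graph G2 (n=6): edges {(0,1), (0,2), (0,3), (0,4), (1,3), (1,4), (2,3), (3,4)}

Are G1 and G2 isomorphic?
Yes, isomorphic

The graphs are isomorphic.
One valid mapping φ: V(G1) → V(G2): 0→0, 1→5, 2→1, 3→4, 4→3, 5→2

Verify φ preserves adjacency — for each edge of G1, its image is an edge of G2:
  (0,2) → (φ(0),φ(2)) = (0,1) ∈ E(G2) ✓
  (0,3) → (φ(0),φ(3)) = (0,4) ∈ E(G2) ✓
  (0,4) → (φ(0),φ(4)) = (0,3) ∈ E(G2) ✓
  (0,5) → (φ(0),φ(5)) = (0,2) ∈ E(G2) ✓
  (2,3) → (φ(2),φ(3)) = (1,4) ∈ E(G2) ✓
  (2,4) → (φ(2),φ(4)) = (1,3) ∈ E(G2) ✓
  (3,4) → (φ(3),φ(4)) = (3,4) ∈ E(G2) ✓
  (4,5) → (φ(4),φ(5)) = (2,3) ∈ E(G2) ✓
All 8 edges of G1 map to edges of G2, and |E(G1)| = |E(G2)| = 8, so φ is a bijection on edges as well as vertices. Hence G1 ≅ G2.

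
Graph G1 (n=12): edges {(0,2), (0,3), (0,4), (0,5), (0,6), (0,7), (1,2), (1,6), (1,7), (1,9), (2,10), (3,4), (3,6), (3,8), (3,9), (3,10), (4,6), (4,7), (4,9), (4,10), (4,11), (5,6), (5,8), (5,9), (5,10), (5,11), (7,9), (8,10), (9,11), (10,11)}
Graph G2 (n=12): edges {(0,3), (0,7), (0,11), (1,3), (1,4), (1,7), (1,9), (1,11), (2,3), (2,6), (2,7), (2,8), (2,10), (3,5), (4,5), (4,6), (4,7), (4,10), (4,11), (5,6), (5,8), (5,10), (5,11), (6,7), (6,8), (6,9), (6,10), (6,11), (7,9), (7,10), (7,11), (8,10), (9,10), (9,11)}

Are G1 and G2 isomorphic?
No, not isomorphic

The graphs are NOT isomorphic.

Degrees in G1: deg(0)=6, deg(1)=4, deg(2)=3, deg(3)=6, deg(4)=7, deg(5)=6, deg(6)=5, deg(7)=4, deg(8)=3, deg(9)=6, deg(10)=6, deg(11)=4.
Sorted degree sequence of G1: [7, 6, 6, 6, 6, 6, 5, 4, 4, 4, 3, 3].
Degrees in G2: deg(0)=3, deg(1)=5, deg(2)=5, deg(3)=4, deg(4)=6, deg(5)=6, deg(6)=8, deg(7)=8, deg(8)=4, deg(9)=5, deg(10)=7, deg(11)=7.
Sorted degree sequence of G2: [8, 8, 7, 7, 6, 6, 5, 5, 5, 4, 4, 3].
The (sorted) degree sequence is an isomorphism invariant, so since G1 and G2 have different degree sequences they cannot be isomorphic.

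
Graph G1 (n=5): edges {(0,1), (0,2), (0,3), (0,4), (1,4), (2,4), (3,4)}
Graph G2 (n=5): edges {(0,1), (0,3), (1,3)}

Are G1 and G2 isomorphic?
No, not isomorphic

The graphs are NOT isomorphic.

Connected components of G1: 1 component(s) with vertex sets [[0, 1, 2, 3, 4]], sizes [5].
Connected components of G2: 3 component(s) with vertex sets [[2], [4], [0, 1, 3]], sizes [1, 1, 3].
The number of connected components (and the multiset of component sizes) is an isomorphism invariant — an isomorphism maps each component of G1 bijectively onto a component of G2. Since G1 has 1 component(s) and G2 has 3, they cannot be isomorphic.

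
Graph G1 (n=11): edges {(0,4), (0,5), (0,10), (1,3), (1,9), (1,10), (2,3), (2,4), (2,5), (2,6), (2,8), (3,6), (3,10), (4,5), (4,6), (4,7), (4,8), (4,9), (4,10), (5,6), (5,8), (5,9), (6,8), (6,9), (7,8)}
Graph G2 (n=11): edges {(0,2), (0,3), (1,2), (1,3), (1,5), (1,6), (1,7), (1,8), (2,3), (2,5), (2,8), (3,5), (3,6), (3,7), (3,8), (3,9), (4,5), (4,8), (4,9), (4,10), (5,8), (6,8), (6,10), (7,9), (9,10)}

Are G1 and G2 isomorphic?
Yes, isomorphic

The graphs are isomorphic.
One valid mapping φ: V(G1) → V(G2): 0→7, 1→10, 2→5, 3→4, 4→3, 5→1, 6→8, 7→0, 8→2, 9→6, 10→9

Verify φ preserves adjacency — for each edge of G1, its image is an edge of G2:
  (0,4) → (φ(0),φ(4)) = (3,7) ∈ E(G2) ✓
  (0,5) → (φ(0),φ(5)) = (1,7) ∈ E(G2) ✓
  (0,10) → (φ(0),φ(10)) = (7,9) ∈ E(G2) ✓
  (1,3) → (φ(1),φ(3)) = (4,10) ∈ E(G2) ✓
  (1,9) → (φ(1),φ(9)) = (6,10) ∈ E(G2) ✓
  (1,10) → (φ(1),φ(10)) = (9,10) ∈ E(G2) ✓
  (2,3) → (φ(2),φ(3)) = (4,5) ∈ E(G2) ✓
  (2,4) → (φ(2),φ(4)) = (3,5) ∈ E(G2) ✓
  (2,5) → (φ(2),φ(5)) = (1,5) ∈ E(G2) ✓
  (2,6) → (φ(2),φ(6)) = (5,8) ∈ E(G2) ✓
  (2,8) → (φ(2),φ(8)) = (2,5) ∈ E(G2) ✓
  (3,6) → (φ(3),φ(6)) = (4,8) ∈ E(G2) ✓
  (3,10) → (φ(3),φ(10)) = (4,9) ∈ E(G2) ✓
  (4,5) → (φ(4),φ(5)) = (1,3) ∈ E(G2) ✓
  (4,6) → (φ(4),φ(6)) = (3,8) ∈ E(G2) ✓
  (4,7) → (φ(4),φ(7)) = (0,3) ∈ E(G2) ✓
  (4,8) → (φ(4),φ(8)) = (2,3) ∈ E(G2) ✓
  (4,9) → (φ(4),φ(9)) = (3,6) ∈ E(G2) ✓
  (4,10) → (φ(4),φ(10)) = (3,9) ∈ E(G2) ✓
  (5,6) → (φ(5),φ(6)) = (1,8) ∈ E(G2) ✓
  (5,8) → (φ(5),φ(8)) = (1,2) ∈ E(G2) ✓
  (5,9) → (φ(5),φ(9)) = (1,6) ∈ E(G2) ✓
  (6,8) → (φ(6),φ(8)) = (2,8) ∈ E(G2) ✓
  (6,9) → (φ(6),φ(9)) = (6,8) ∈ E(G2) ✓
  (7,8) → (φ(7),φ(8)) = (0,2) ∈ E(G2) ✓
All 25 edges of G1 map to edges of G2, and |E(G1)| = |E(G2)| = 25, so φ is a bijection on edges as well as vertices. Hence G1 ≅ G2.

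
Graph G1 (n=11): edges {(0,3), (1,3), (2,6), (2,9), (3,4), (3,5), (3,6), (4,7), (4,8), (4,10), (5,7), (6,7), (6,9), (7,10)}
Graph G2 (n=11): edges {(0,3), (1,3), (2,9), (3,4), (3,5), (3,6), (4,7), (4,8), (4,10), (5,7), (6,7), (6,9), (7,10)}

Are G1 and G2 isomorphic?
No, not isomorphic

The graphs are NOT isomorphic.

Counting edges: G1 has 14 edge(s); G2 has 13 edge(s).
Edge count is an isomorphism invariant (a bijection on vertices induces a bijection on edges), so differing edge counts rule out isomorphism.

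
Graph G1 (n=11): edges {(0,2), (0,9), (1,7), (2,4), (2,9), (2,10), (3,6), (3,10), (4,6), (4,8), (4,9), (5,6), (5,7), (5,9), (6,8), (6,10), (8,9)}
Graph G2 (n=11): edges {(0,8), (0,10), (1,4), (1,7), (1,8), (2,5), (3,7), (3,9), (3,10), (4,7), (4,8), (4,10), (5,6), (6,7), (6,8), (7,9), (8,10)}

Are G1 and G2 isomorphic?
Yes, isomorphic

The graphs are isomorphic.
One valid mapping φ: V(G1) → V(G2): 0→0, 1→2, 2→10, 3→9, 4→4, 5→6, 6→7, 7→5, 8→1, 9→8, 10→3

Verify φ preserves adjacency — for each edge of G1, its image is an edge of G2:
  (0,2) → (φ(0),φ(2)) = (0,10) ∈ E(G2) ✓
  (0,9) → (φ(0),φ(9)) = (0,8) ∈ E(G2) ✓
  (1,7) → (φ(1),φ(7)) = (2,5) ∈ E(G2) ✓
  (2,4) → (φ(2),φ(4)) = (4,10) ∈ E(G2) ✓
  (2,9) → (φ(2),φ(9)) = (8,10) ∈ E(G2) ✓
  (2,10) → (φ(2),φ(10)) = (3,10) ∈ E(G2) ✓
  (3,6) → (φ(3),φ(6)) = (7,9) ∈ E(G2) ✓
  (3,10) → (φ(3),φ(10)) = (3,9) ∈ E(G2) ✓
  (4,6) → (φ(4),φ(6)) = (4,7) ∈ E(G2) ✓
  (4,8) → (φ(4),φ(8)) = (1,4) ∈ E(G2) ✓
  (4,9) → (φ(4),φ(9)) = (4,8) ∈ E(G2) ✓
  (5,6) → (φ(5),φ(6)) = (6,7) ∈ E(G2) ✓
  (5,7) → (φ(5),φ(7)) = (5,6) ∈ E(G2) ✓
  (5,9) → (φ(5),φ(9)) = (6,8) ∈ E(G2) ✓
  (6,8) → (φ(6),φ(8)) = (1,7) ∈ E(G2) ✓
  (6,10) → (φ(6),φ(10)) = (3,7) ∈ E(G2) ✓
  (8,9) → (φ(8),φ(9)) = (1,8) ∈ E(G2) ✓
All 17 edges of G1 map to edges of G2, and |E(G1)| = |E(G2)| = 17, so φ is a bijection on edges as well as vertices. Hence G1 ≅ G2.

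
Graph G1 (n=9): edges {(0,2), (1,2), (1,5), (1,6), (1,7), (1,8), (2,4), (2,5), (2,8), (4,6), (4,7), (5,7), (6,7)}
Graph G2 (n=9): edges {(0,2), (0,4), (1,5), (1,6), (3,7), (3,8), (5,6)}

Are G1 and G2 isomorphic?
No, not isomorphic

The graphs are NOT isomorphic.

Connected components of G1: 2 component(s) with vertex sets [[3], [0, 1, 2, 4, 5, 6, 7, 8]], sizes [1, 8].
Connected components of G2: 3 component(s) with vertex sets [[0, 2, 4], [1, 5, 6], [3, 7, 8]], sizes [3, 3, 3].
The number of connected components (and the multiset of component sizes) is an isomorphism invariant — an isomorphism maps each component of G1 bijectively onto a component of G2. Since G1 has 2 component(s) and G2 has 3, they cannot be isomorphic.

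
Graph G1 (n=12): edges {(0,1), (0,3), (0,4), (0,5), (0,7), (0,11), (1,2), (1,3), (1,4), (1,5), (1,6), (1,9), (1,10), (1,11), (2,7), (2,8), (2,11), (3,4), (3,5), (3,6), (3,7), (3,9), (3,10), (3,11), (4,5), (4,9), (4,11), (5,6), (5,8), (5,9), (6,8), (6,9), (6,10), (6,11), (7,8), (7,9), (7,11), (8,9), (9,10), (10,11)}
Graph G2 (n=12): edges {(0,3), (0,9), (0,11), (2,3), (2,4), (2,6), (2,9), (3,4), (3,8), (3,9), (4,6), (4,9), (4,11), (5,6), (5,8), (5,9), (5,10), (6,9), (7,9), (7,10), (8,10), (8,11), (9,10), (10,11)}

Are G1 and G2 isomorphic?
No, not isomorphic

The graphs are NOT isomorphic.

Degrees in G1: deg(0)=6, deg(1)=9, deg(2)=4, deg(3)=9, deg(4)=6, deg(5)=7, deg(6)=7, deg(7)=6, deg(8)=5, deg(9)=8, deg(10)=5, deg(11)=8.
Sorted degree sequence of G1: [9, 9, 8, 8, 7, 7, 6, 6, 6, 5, 5, 4].
Degrees in G2: deg(0)=3, deg(1)=0, deg(2)=4, deg(3)=5, deg(4)=5, deg(5)=4, deg(6)=4, deg(7)=2, deg(8)=4, deg(9)=8, deg(10)=5, deg(11)=4.
Sorted degree sequence of G2: [8, 5, 5, 5, 4, 4, 4, 4, 4, 3, 2, 0].
The (sorted) degree sequence is an isomorphism invariant, so since G1 and G2 have different degree sequences they cannot be isomorphic.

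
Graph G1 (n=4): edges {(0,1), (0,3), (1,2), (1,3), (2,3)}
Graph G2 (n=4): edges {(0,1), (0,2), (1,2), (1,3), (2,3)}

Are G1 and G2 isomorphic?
Yes, isomorphic

The graphs are isomorphic.
One valid mapping φ: V(G1) → V(G2): 0→3, 1→2, 2→0, 3→1

Verify φ preserves adjacency — for each edge of G1, its image is an edge of G2:
  (0,1) → (φ(0),φ(1)) = (2,3) ∈ E(G2) ✓
  (0,3) → (φ(0),φ(3)) = (1,3) ∈ E(G2) ✓
  (1,2) → (φ(1),φ(2)) = (0,2) ∈ E(G2) ✓
  (1,3) → (φ(1),φ(3)) = (1,2) ∈ E(G2) ✓
  (2,3) → (φ(2),φ(3)) = (0,1) ∈ E(G2) ✓
All 5 edges of G1 map to edges of G2, and |E(G1)| = |E(G2)| = 5, so φ is a bijection on edges as well as vertices. Hence G1 ≅ G2.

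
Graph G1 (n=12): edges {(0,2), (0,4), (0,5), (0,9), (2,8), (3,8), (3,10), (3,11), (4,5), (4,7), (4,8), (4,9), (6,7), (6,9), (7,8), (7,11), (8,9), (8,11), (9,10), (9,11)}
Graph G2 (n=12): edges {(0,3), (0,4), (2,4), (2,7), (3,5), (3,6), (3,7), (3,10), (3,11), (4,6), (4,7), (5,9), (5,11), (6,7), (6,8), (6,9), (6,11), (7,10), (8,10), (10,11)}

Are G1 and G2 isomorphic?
Yes, isomorphic

The graphs are isomorphic.
One valid mapping φ: V(G1) → V(G2): 0→4, 1→1, 2→0, 3→5, 4→7, 5→2, 6→8, 7→10, 8→3, 9→6, 10→9, 11→11

Verify φ preserves adjacency — for each edge of G1, its image is an edge of G2:
  (0,2) → (φ(0),φ(2)) = (0,4) ∈ E(G2) ✓
  (0,4) → (φ(0),φ(4)) = (4,7) ∈ E(G2) ✓
  (0,5) → (φ(0),φ(5)) = (2,4) ∈ E(G2) ✓
  (0,9) → (φ(0),φ(9)) = (4,6) ∈ E(G2) ✓
  (2,8) → (φ(2),φ(8)) = (0,3) ∈ E(G2) ✓
  (3,8) → (φ(3),φ(8)) = (3,5) ∈ E(G2) ✓
  (3,10) → (φ(3),φ(10)) = (5,9) ∈ E(G2) ✓
  (3,11) → (φ(3),φ(11)) = (5,11) ∈ E(G2) ✓
  (4,5) → (φ(4),φ(5)) = (2,7) ∈ E(G2) ✓
  (4,7) → (φ(4),φ(7)) = (7,10) ∈ E(G2) ✓
  (4,8) → (φ(4),φ(8)) = (3,7) ∈ E(G2) ✓
  (4,9) → (φ(4),φ(9)) = (6,7) ∈ E(G2) ✓
  (6,7) → (φ(6),φ(7)) = (8,10) ∈ E(G2) ✓
  (6,9) → (φ(6),φ(9)) = (6,8) ∈ E(G2) ✓
  (7,8) → (φ(7),φ(8)) = (3,10) ∈ E(G2) ✓
  (7,11) → (φ(7),φ(11)) = (10,11) ∈ E(G2) ✓
  (8,9) → (φ(8),φ(9)) = (3,6) ∈ E(G2) ✓
  (8,11) → (φ(8),φ(11)) = (3,11) ∈ E(G2) ✓
  (9,10) → (φ(9),φ(10)) = (6,9) ∈ E(G2) ✓
  (9,11) → (φ(9),φ(11)) = (6,11) ∈ E(G2) ✓
All 20 edges of G1 map to edges of G2, and |E(G1)| = |E(G2)| = 20, so φ is a bijection on edges as well as vertices. Hence G1 ≅ G2.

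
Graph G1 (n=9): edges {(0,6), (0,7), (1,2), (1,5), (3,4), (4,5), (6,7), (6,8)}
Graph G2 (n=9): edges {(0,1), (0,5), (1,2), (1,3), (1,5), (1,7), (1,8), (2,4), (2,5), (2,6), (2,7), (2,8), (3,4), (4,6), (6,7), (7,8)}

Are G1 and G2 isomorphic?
No, not isomorphic

The graphs are NOT isomorphic.

Degrees in G1: deg(0)=2, deg(1)=2, deg(2)=1, deg(3)=1, deg(4)=2, deg(5)=2, deg(6)=3, deg(7)=2, deg(8)=1.
Sorted degree sequence of G1: [3, 2, 2, 2, 2, 2, 1, 1, 1].
Degrees in G2: deg(0)=2, deg(1)=6, deg(2)=6, deg(3)=2, deg(4)=3, deg(5)=3, deg(6)=3, deg(7)=4, deg(8)=3.
Sorted degree sequence of G2: [6, 6, 4, 3, 3, 3, 3, 2, 2].
The (sorted) degree sequence is an isomorphism invariant, so since G1 and G2 have different degree sequences they cannot be isomorphic.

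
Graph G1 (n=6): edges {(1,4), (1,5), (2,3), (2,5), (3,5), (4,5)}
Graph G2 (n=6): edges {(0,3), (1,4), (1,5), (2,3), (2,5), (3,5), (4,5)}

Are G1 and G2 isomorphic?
No, not isomorphic

The graphs are NOT isomorphic.

Counting edges: G1 has 6 edge(s); G2 has 7 edge(s).
Edge count is an isomorphism invariant (a bijection on vertices induces a bijection on edges), so differing edge counts rule out isomorphism.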